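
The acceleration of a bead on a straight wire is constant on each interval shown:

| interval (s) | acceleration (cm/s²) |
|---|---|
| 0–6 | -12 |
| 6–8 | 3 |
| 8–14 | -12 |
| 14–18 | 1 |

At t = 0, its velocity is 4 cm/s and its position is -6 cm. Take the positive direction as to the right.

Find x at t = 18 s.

-1444 cm

On each constant-a segment, Δv = aΔt and Δx = v₀Δt + ½aΔt²; chain segment to segment.
0–6 s: v starts 4 cm/s; Δx = 4·6 + ½·-12·6² = -192 cm; v ends -68 cm/s.
6–8 s: v starts -68 cm/s; Δx = -68·2 + ½·3·2² = -130 cm; v ends -62 cm/s.
8–14 s: v starts -62 cm/s; Δx = -62·6 + ½·-12·6² = -588 cm; v ends -134 cm/s.
14–18 s: v starts -134 cm/s; Δx = -134·4 + ½·1·4² = -528 cm; v ends -130 cm/s.
x(18) = -6 + Σ Δx = -1444 cm.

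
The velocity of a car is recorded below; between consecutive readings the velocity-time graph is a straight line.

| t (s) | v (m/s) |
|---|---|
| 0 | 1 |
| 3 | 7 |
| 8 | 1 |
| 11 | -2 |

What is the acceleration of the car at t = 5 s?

-1.2 m/s²

Acceleration is the slope of the v-t graph on 3–8 s: (1 − 7)/(8 − 3) = -1.2 m/s².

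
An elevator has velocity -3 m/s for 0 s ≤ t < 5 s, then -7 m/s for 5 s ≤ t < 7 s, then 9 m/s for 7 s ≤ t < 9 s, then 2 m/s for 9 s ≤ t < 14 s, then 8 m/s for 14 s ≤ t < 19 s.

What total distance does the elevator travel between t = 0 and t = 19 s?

97 m

Total distance travelled is ∫|v| dt — sum the magnitudes of each area piece.
0–5 s: |-3| × 5 = 15 m
5–7 s: |-7| × 2 = 14 m
7–9 s: |9| × 2 = 18 m
9–14 s: |2| × 5 = 10 m
14–19 s: |8| × 5 = 40 m
Total distance = 97 m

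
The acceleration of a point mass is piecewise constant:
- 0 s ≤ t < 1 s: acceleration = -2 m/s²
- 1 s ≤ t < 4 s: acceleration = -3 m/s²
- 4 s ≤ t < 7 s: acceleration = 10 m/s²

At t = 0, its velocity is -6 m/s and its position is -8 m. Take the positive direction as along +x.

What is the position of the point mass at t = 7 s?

On each constant-a segment, Δv = aΔt and Δx = v₀Δt + ½aΔt²; chain segment to segment.
0–1 s: v starts -6 m/s; Δx = -6·1 + ½·-2·1² = -7 m; v ends -8 m/s.
1–4 s: v starts -8 m/s; Δx = -8·3 + ½·-3·3² = -37.5 m; v ends -17 m/s.
4–7 s: v starts -17 m/s; Δx = -17·3 + ½·10·3² = -6 m; v ends 13 m/s.
x(7) = -8 + Σ Δx = -58.5 m.

-58.5 m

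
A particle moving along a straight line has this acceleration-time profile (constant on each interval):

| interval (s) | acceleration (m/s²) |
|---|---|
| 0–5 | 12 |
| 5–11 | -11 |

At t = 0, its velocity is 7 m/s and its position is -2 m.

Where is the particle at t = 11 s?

On each constant-a segment, Δv = aΔt and Δx = v₀Δt + ½aΔt²; chain segment to segment.
0–5 s: v starts 7 m/s; Δx = 7·5 + ½·12·5² = 185 m; v ends 67 m/s.
5–11 s: v starts 67 m/s; Δx = 67·6 + ½·-11·6² = 204 m; v ends 1 m/s.
x(11) = -2 + Σ Δx = 387 m.

387 m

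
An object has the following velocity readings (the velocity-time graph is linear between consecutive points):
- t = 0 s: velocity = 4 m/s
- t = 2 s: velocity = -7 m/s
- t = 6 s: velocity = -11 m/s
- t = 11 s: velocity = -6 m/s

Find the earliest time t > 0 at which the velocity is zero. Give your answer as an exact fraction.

v changes sign on 0–2 s (from 4 to -7); the graph is linear there, so v = 0 at t = 0 + (-4)·(2 − 0)/(-7 − 4) = 8/11 s.

t = 8/11 s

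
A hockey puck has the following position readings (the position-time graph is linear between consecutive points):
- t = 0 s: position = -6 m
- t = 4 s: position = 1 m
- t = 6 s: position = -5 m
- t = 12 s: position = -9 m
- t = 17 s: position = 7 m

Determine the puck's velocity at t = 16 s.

3.2 m/s

Velocity is the slope of the x-t graph on 12–17 s: (7 − -9)/(17 − 12) = 3.2 m/s.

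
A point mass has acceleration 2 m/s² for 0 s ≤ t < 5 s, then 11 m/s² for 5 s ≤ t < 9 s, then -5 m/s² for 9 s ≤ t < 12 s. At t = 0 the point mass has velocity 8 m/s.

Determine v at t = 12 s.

47 m/s

Δv equals the area under the a-t graph; then v = v₀ + Δv.
0–5 s: 2 × 5 = 10 m/s
5–9 s: 11 × 4 = 44 m/s
9–12 s: -5 × 3 = -15 m/s
Δv = 39 m/s, so v(12) = 8 + (39) = 47 m/s.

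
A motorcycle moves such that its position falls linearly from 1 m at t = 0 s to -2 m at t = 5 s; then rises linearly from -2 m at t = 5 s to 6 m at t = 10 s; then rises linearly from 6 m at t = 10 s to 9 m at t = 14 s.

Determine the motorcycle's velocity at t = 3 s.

Velocity is the slope of the x-t graph on 0–5 s: (-2 − 1)/(5 − 0) = -0.6 m/s.

-0.6 m/s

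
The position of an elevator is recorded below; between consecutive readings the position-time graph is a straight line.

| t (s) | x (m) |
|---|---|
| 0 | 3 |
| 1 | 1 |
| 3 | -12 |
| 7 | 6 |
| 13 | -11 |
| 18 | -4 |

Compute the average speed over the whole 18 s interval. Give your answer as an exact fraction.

Average speed = (total path length)/(elapsed time); on a piecewise-linear x-t graph the path length is Σ|Δx|.
0–1 s: |Δx| = |1 − 3| = 2 m
1–3 s: |Δx| = |-12 − 1| = 13 m
3–7 s: |Δx| = |6 − -12| = 18 m
7–13 s: |Δx| = |-11 − 6| = 17 m
13–18 s: |Δx| = |-4 − -11| = 7 m
Total path = 57 m; average speed = 57/18 = 19/6 m/s.

19/6 m/s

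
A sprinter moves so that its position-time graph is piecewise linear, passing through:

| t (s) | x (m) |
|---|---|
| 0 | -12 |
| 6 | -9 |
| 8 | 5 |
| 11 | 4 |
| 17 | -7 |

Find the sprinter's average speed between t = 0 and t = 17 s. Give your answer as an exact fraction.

29/17 m/s

Average speed = (total path length)/(elapsed time); on a piecewise-linear x-t graph the path length is Σ|Δx|.
0–6 s: |Δx| = |-9 − -12| = 3 m
6–8 s: |Δx| = |5 − -9| = 14 m
8–11 s: |Δx| = |4 − 5| = 1 m
11–17 s: |Δx| = |-7 − 4| = 11 m
Total path = 29 m; average speed = 29/17 = 29/17 m/s.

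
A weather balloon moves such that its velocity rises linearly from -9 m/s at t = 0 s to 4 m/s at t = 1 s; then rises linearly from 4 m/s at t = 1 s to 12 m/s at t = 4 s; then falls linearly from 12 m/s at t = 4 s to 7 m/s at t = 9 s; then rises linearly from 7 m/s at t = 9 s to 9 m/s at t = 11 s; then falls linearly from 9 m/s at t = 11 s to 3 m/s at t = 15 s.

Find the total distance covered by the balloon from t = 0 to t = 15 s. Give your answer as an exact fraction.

Total distance travelled is ∫|v| dt — sum the magnitudes of each area piece.
0–1 s: v = 0 at t = 9/13 s; triangle areas 81/26 + 8/13 = 97/26 m
1–4 s: |½(4 + 12)(3)| = 24 m
4–9 s: |½(12 + 7)(5)| = 47.5 m
9–11 s: |½(7 + 9)(2)| = 16 m
11–15 s: |½(9 + 3)(4)| = 24 m
Total distance = 1498/13 m

1498/13 m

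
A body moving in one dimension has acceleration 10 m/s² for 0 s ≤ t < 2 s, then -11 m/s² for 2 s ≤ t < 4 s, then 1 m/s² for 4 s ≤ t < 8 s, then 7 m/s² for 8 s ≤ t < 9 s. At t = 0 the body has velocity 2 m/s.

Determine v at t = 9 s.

11 m/s

Δv equals the area under the a-t graph; then v = v₀ + Δv.
0–2 s: 10 × 2 = 20 m/s
2–4 s: -11 × 2 = -22 m/s
4–8 s: 1 × 4 = 4 m/s
8–9 s: 7 × 1 = 7 m/s
Δv = 9 m/s, so v(9) = 2 + (9) = 11 m/s.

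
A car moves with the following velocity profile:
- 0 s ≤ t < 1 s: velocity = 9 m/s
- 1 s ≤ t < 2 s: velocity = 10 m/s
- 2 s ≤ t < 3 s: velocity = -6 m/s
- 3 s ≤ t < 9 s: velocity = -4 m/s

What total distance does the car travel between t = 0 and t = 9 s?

Total distance travelled is ∫|v| dt — sum the magnitudes of each area piece.
0–1 s: |9| × 1 = 9 m
1–2 s: |10| × 1 = 10 m
2–3 s: |-6| × 1 = 6 m
3–9 s: |-4| × 6 = 24 m
Total distance = 49 m

49 m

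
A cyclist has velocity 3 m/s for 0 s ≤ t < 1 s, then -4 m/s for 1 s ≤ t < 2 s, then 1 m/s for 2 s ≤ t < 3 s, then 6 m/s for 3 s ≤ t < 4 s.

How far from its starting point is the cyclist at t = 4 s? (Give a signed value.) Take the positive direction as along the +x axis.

6 m

Net displacement equals the area under the velocity-time graph (areas below the axis count negative).
0–1 s: 3 × 1 = 3 m
1–2 s: -4 × 1 = -4 m
2–3 s: 1 × 1 = 1 m
3–4 s: 6 × 1 = 6 m
Net displacement = 6 m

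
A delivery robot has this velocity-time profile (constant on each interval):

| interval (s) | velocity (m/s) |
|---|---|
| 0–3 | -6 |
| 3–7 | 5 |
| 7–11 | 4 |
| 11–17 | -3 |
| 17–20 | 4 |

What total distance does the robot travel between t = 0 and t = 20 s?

Total distance travelled is ∫|v| dt — sum the magnitudes of each area piece.
0–3 s: |-6| × 3 = 18 m
3–7 s: |5| × 4 = 20 m
7–11 s: |4| × 4 = 16 m
11–17 s: |-3| × 6 = 18 m
17–20 s: |4| × 3 = 12 m
Total distance = 84 m

84 m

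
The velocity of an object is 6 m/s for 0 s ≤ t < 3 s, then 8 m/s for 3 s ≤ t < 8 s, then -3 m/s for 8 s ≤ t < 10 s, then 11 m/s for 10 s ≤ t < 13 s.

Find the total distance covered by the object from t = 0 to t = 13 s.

Distance (not displacement) is the total path length: add the absolute areas under v-t.
0–3 s: |6| × 3 = 18 m
3–8 s: |8| × 5 = 40 m
8–10 s: |-3| × 2 = 6 m
10–13 s: |11| × 3 = 33 m
Total distance = 97 m

97 m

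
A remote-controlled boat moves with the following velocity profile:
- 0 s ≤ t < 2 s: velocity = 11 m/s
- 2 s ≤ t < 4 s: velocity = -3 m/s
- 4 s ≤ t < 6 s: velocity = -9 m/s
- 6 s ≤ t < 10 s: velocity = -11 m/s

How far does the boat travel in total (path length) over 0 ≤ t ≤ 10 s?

90 m

Distance (not displacement) is the total path length: add the absolute areas under v-t.
0–2 s: |11| × 2 = 22 m
2–4 s: |-3| × 2 = 6 m
4–6 s: |-9| × 2 = 18 m
6–10 s: |-11| × 4 = 44 m
Total distance = 90 m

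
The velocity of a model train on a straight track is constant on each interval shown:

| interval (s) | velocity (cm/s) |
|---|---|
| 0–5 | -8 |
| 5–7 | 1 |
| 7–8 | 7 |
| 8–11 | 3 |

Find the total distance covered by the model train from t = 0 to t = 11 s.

Distance (not displacement) is the total path length: add the absolute areas under v-t.
0–5 s: |-8| × 5 = 40 cm
5–7 s: |1| × 2 = 2 cm
7–8 s: |7| × 1 = 7 cm
8–11 s: |3| × 3 = 9 cm
Total distance = 58 cm

58 cm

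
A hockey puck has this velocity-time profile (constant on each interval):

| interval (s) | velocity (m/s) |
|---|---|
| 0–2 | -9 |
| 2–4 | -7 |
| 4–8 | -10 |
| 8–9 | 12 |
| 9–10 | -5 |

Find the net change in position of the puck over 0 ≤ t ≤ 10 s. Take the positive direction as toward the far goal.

-65 m

Displacement is the signed area under the v-t curve.
0–2 s: -9 × 2 = -18 m
2–4 s: -7 × 2 = -14 m
4–8 s: -10 × 4 = -40 m
8–9 s: 12 × 1 = 12 m
9–10 s: -5 × 1 = -5 m
Net displacement = -65 m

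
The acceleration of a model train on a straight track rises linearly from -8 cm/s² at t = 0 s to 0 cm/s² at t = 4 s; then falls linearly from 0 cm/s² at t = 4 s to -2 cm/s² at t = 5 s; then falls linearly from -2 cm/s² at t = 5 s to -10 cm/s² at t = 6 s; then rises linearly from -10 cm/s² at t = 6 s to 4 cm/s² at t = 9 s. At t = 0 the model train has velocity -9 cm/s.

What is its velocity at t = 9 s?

Δv equals the area under the a-t graph; then v = v₀ + Δv.
0–4 s: ½(-8 + 0)(4) = -16 cm/s
4–5 s: ½(0 + -2)(1) = -1 cm/s
5–6 s: ½(-2 + -10)(1) = -6 cm/s
6–9 s: ½(-10 + 4)(3) = -9 cm/s
Δv = -32 cm/s, so v(9) = -9 + (-32) = -41 cm/s.

-41 cm/s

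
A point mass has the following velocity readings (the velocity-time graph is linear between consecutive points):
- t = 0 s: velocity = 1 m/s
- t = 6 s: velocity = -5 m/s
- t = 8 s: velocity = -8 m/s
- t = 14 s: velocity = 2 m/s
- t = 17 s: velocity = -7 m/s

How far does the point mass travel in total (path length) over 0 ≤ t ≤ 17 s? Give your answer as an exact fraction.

1657/30 m

Total distance travelled is ∫|v| dt — sum the magnitudes of each area piece.
0–6 s: v = 0 at t = 1 s; triangle areas 0.5 + 12.5 = 13 m
6–8 s: |½(-5 + -8)(2)| = 13 m
8–14 s: v = 0 at t = 12.8 s; triangle areas 19.2 + 1.2 = 20.4 m
14–17 s: v = 0 at t = 44/3 s; triangle areas 2/3 + 49/6 = 53/6 m
Total distance = 1657/30 m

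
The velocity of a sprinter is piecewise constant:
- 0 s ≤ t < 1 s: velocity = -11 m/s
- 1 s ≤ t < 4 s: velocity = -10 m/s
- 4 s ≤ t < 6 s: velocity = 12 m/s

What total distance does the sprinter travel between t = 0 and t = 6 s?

65 m

Distance (not displacement) is the total path length: add the absolute areas under v-t.
0–1 s: |-11| × 1 = 11 m
1–4 s: |-10| × 3 = 30 m
4–6 s: |12| × 2 = 24 m
Total distance = 65 m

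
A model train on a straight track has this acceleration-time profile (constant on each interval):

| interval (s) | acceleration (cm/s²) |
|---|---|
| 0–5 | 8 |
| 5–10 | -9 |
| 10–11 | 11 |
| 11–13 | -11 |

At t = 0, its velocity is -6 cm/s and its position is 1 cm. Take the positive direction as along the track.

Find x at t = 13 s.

On each constant-a segment, Δv = aΔt and Δx = v₀Δt + ½aΔt²; chain segment to segment.
0–5 s: v starts -6 cm/s; Δx = -6·5 + ½·8·5² = 70 cm; v ends 34 cm/s.
5–10 s: v starts 34 cm/s; Δx = 34·5 + ½·-9·5² = 57.5 cm; v ends -11 cm/s.
10–11 s: v starts -11 cm/s; Δx = -11·1 + ½·11·1² = -5.5 cm; v ends 0 cm/s.
11–13 s: v starts 0 cm/s; Δx = 0·2 + ½·-11·2² = -22 cm; v ends -22 cm/s.
x(13) = 1 + Σ Δx = 101 cm.

101 cm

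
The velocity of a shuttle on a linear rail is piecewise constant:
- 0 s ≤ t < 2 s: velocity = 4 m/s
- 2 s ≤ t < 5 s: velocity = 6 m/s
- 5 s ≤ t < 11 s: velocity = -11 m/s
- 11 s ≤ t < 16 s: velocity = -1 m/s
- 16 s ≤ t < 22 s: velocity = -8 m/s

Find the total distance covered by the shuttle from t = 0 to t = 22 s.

145 m

Total distance travelled is ∫|v| dt — sum the magnitudes of each area piece.
0–2 s: |4| × 2 = 8 m
2–5 s: |6| × 3 = 18 m
5–11 s: |-11| × 6 = 66 m
11–16 s: |-1| × 5 = 5 m
16–22 s: |-8| × 6 = 48 m
Total distance = 145 m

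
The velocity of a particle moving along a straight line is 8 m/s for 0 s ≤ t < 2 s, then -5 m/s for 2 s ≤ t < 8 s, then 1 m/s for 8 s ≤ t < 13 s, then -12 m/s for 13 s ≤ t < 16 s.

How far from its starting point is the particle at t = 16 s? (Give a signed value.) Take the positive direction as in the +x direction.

Displacement is the signed area under the v-t curve.
0–2 s: 8 × 2 = 16 m
2–8 s: -5 × 6 = -30 m
8–13 s: 1 × 5 = 5 m
13–16 s: -12 × 3 = -36 m
Net displacement = -45 m

-45 m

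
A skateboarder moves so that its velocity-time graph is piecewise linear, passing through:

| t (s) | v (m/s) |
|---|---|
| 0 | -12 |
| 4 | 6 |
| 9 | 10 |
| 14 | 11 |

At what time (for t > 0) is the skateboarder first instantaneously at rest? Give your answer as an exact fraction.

t = 8/3 s

v changes sign on 0–4 s (from -12 to 6); the graph is linear there, so v = 0 at t = 0 + (12)·(4 − 0)/(6 − -12) = 8/3 s.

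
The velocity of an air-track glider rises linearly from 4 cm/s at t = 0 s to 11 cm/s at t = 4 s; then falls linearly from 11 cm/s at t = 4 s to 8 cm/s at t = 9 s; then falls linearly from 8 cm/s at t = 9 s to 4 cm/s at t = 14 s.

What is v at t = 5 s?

10.4 cm/s

On 4–9 s the graph is linear from 11 to 8 cm/s: v(5) = 11 + (8 − 11)·(5 − 4)/(9 − 4) = 10.4 cm/s.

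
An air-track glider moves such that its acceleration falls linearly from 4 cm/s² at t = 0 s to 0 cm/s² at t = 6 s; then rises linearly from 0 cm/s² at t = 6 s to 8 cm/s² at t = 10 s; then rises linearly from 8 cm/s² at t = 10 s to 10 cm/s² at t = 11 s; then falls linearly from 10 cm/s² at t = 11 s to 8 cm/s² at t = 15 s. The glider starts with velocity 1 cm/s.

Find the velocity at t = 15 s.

Δv equals the area under the a-t graph; then v = v₀ + Δv.
0–6 s: ½(4 + 0)(6) = 12 cm/s
6–10 s: ½(0 + 8)(4) = 16 cm/s
10–11 s: ½(8 + 10)(1) = 9 cm/s
11–15 s: ½(10 + 8)(4) = 36 cm/s
Δv = 73 cm/s, so v(15) = 1 + (73) = 74 cm/s.

74 cm/s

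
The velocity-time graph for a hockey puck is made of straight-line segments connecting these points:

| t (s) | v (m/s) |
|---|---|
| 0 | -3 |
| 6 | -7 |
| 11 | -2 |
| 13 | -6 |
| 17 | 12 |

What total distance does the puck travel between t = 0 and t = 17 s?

Distance (not displacement) is the total path length: add the absolute areas under v-t.
0–6 s: |½(-3 + -7)(6)| = 30 m
6–11 s: |½(-7 + -2)(5)| = 22.5 m
11–13 s: |½(-2 + -6)(2)| = 8 m
13–17 s: v = 0 at t = 43/3 s; triangle areas 4 + 16 = 20 m
Total distance = 80.5 m

80.5 m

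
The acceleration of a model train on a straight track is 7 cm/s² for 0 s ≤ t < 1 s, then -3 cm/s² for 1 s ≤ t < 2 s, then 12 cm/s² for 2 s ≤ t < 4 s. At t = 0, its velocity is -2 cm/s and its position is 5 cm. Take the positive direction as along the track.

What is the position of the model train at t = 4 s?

On each constant-a segment, Δv = aΔt and Δx = v₀Δt + ½aΔt²; chain segment to segment.
0–1 s: v starts -2 cm/s; Δx = -2·1 + ½·7·1² = 1.5 cm; v ends 5 cm/s.
1–2 s: v starts 5 cm/s; Δx = 5·1 + ½·-3·1² = 3.5 cm; v ends 2 cm/s.
2–4 s: v starts 2 cm/s; Δx = 2·2 + ½·12·2² = 28 cm; v ends 26 cm/s.
x(4) = 5 + Σ Δx = 38 cm.

38 cm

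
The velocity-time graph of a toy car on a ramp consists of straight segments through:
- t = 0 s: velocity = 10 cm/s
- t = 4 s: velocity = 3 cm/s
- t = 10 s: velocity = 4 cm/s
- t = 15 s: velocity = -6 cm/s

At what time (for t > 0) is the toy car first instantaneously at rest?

t = 12 s

v changes sign on 10–15 s (from 4 to -6); the graph is linear there, so v = 0 at t = 10 + (-4)·(15 − 10)/(-6 − 4) = 12 s.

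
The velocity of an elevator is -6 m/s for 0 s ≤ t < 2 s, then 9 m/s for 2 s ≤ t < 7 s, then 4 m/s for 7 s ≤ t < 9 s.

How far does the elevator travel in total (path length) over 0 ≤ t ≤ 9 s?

Distance (not displacement) is the total path length: add the absolute areas under v-t.
0–2 s: |-6| × 2 = 12 m
2–7 s: |9| × 5 = 45 m
7–9 s: |4| × 2 = 8 m
Total distance = 65 m

65 m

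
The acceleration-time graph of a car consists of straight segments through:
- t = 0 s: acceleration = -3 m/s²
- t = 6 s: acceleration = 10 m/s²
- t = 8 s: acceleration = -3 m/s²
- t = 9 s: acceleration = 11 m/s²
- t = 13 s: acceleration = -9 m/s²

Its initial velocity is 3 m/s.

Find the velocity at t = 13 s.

Δv equals the area under the a-t graph; then v = v₀ + Δv.
0–6 s: ½(-3 + 10)(6) = 21 m/s
6–8 s: ½(10 + -3)(2) = 7 m/s
8–9 s: ½(-3 + 11)(1) = 4 m/s
9–13 s: ½(11 + -9)(4) = 4 m/s
Δv = 36 m/s, so v(13) = 3 + (36) = 39 m/s.

39 m/s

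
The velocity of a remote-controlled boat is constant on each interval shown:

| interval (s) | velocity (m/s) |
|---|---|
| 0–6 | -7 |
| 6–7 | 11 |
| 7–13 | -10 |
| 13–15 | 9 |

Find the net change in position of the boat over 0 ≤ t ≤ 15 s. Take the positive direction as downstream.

Net displacement equals the area under the velocity-time graph (areas below the axis count negative).
0–6 s: -7 × 6 = -42 m
6–7 s: 11 × 1 = 11 m
7–13 s: -10 × 6 = -60 m
13–15 s: 9 × 2 = 18 m
Net displacement = -73 m

-73 m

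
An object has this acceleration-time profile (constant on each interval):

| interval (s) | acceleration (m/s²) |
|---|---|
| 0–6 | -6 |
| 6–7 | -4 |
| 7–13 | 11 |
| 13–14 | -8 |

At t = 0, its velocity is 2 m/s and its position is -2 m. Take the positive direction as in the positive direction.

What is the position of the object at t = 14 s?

On each constant-a segment, Δv = aΔt and Δx = v₀Δt + ½aΔt²; chain segment to segment.
0–6 s: v starts 2 m/s; Δx = 2·6 + ½·-6·6² = -96 m; v ends -34 m/s.
6–7 s: v starts -34 m/s; Δx = -34·1 + ½·-4·1² = -36 m; v ends -38 m/s.
7–13 s: v starts -38 m/s; Δx = -38·6 + ½·11·6² = -30 m; v ends 28 m/s.
13–14 s: v starts 28 m/s; Δx = 28·1 + ½·-8·1² = 24 m; v ends 20 m/s.
x(14) = -2 + Σ Δx = -140 m.

-140 m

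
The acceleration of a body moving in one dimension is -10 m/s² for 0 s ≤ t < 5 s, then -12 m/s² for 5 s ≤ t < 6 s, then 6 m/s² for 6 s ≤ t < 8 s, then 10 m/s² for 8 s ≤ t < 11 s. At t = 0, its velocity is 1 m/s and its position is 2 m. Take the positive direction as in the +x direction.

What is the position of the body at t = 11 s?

-385 m

On each constant-a segment, Δv = aΔt and Δx = v₀Δt + ½aΔt²; chain segment to segment.
0–5 s: v starts 1 m/s; Δx = 1·5 + ½·-10·5² = -120 m; v ends -49 m/s.
5–6 s: v starts -49 m/s; Δx = -49·1 + ½·-12·1² = -55 m; v ends -61 m/s.
6–8 s: v starts -61 m/s; Δx = -61·2 + ½·6·2² = -110 m; v ends -49 m/s.
8–11 s: v starts -49 m/s; Δx = -49·3 + ½·10·3² = -102 m; v ends -19 m/s.
x(11) = 2 + Σ Δx = -385 m.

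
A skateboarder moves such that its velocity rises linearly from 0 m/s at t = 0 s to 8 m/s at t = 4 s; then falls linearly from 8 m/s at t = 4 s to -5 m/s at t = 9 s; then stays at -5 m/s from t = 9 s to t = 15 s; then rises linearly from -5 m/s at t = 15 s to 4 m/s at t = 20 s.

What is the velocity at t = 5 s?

On 4–9 s the graph is linear from 8 to -5 m/s: v(5) = 8 + (-5 − 8)·(5 − 4)/(9 − 4) = 5.4 m/s.

5.4 m/s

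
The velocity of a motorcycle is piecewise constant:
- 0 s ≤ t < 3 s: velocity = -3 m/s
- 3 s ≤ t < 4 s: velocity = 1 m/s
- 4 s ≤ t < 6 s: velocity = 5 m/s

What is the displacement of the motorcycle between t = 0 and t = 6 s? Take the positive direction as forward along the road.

Displacement is the signed area under the v-t curve.
0–3 s: -3 × 3 = -9 m
3–4 s: 1 × 1 = 1 m
4–6 s: 5 × 2 = 10 m
Net displacement = 2 m

2 m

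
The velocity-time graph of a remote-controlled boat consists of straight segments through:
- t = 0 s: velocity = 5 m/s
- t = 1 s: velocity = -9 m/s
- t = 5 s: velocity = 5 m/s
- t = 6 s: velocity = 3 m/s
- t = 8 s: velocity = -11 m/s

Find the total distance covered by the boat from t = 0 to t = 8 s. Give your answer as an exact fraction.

451/14 m

Distance (not displacement) is the total path length: add the absolute areas under v-t.
0–1 s: v = 0 at t = 5/14 s; triangle areas 25/28 + 81/28 = 53/14 m
1–5 s: v = 0 at t = 25/7 s; triangle areas 81/7 + 25/7 = 106/7 m
5–6 s: |½(5 + 3)(1)| = 4 m
6–8 s: v = 0 at t = 45/7 s; triangle areas 9/14 + 121/14 = 65/7 m
Total distance = 451/14 m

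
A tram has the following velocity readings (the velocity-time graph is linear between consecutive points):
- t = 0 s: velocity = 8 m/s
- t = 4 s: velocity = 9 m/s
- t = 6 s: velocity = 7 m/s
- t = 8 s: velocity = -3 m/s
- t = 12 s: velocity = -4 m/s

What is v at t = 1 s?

8.25 m/s

On 0–4 s the graph is linear from 8 to 9 m/s: v(1) = 8 + (9 − 8)·(1 − 0)/(4 − 0) = 8.25 m/s.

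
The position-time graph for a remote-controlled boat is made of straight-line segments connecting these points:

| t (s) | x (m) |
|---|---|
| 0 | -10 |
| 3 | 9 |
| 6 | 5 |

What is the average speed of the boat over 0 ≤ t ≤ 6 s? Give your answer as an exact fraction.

Average speed = (total path length)/(elapsed time); on a piecewise-linear x-t graph the path length is Σ|Δx|.
0–3 s: |Δx| = |9 − -10| = 19 m
3–6 s: |Δx| = |5 − 9| = 4 m
Total path = 23 m; average speed = 23/6 = 23/6 m/s.

23/6 m/s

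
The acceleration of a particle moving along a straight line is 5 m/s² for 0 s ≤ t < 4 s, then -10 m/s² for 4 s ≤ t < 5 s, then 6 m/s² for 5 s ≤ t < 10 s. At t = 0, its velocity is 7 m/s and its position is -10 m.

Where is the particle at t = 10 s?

240 m

On each constant-a segment, Δv = aΔt and Δx = v₀Δt + ½aΔt²; chain segment to segment.
0–4 s: v starts 7 m/s; Δx = 7·4 + ½·5·4² = 68 m; v ends 27 m/s.
4–5 s: v starts 27 m/s; Δx = 27·1 + ½·-10·1² = 22 m; v ends 17 m/s.
5–10 s: v starts 17 m/s; Δx = 17·5 + ½·6·5² = 160 m; v ends 47 m/s.
x(10) = -10 + Σ Δx = 240 m.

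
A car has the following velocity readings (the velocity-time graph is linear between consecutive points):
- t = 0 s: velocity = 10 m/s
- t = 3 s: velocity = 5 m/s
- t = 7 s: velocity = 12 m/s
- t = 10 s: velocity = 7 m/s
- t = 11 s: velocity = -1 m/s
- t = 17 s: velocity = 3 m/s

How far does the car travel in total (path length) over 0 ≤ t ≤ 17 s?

Total distance travelled is ∫|v| dt — sum the magnitudes of each area piece.
0–3 s: |½(10 + 5)(3)| = 22.5 m
3–7 s: |½(5 + 12)(4)| = 34 m
7–10 s: |½(12 + 7)(3)| = 28.5 m
10–11 s: v = 0 at t = 10.875 s; triangle areas 3.0625 + 0.0625 = 3.125 m
11–17 s: v = 0 at t = 12.5 s; triangle areas 0.75 + 6.75 = 7.5 m
Total distance = 95.625 m

95.625 m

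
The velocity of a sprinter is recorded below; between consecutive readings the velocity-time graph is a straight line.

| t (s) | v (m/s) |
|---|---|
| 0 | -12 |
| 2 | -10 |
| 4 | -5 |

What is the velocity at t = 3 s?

-7.5 m/s

On 2–4 s the graph is linear from -10 to -5 m/s: v(3) = -10 + (-5 − -10)·(3 − 2)/(4 − 2) = -7.5 m/s.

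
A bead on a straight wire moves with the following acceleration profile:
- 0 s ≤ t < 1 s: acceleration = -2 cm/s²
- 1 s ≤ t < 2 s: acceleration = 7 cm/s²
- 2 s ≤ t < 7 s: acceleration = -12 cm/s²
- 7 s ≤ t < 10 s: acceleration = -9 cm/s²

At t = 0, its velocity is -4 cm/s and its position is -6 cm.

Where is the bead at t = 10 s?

On each constant-a segment, Δv = aΔt and Δx = v₀Δt + ½aΔt²; chain segment to segment.
0–1 s: v starts -4 cm/s; Δx = -4·1 + ½·-2·1² = -5 cm; v ends -6 cm/s.
1–2 s: v starts -6 cm/s; Δx = -6·1 + ½·7·1² = -2.5 cm; v ends 1 cm/s.
2–7 s: v starts 1 cm/s; Δx = 1·5 + ½·-12·5² = -145 cm; v ends -59 cm/s.
7–10 s: v starts -59 cm/s; Δx = -59·3 + ½·-9·3² = -217.5 cm; v ends -86 cm/s.
x(10) = -6 + Σ Δx = -376 cm.

-376 cm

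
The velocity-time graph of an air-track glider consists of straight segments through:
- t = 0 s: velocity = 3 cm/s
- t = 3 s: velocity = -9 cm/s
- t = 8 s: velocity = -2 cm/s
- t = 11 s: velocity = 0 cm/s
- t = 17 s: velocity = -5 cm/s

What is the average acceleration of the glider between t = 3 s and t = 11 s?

Average acceleration = Δv/Δt = (0 − -9)/(11 − 3) = 1.125 cm/s².

1.125 cm/s²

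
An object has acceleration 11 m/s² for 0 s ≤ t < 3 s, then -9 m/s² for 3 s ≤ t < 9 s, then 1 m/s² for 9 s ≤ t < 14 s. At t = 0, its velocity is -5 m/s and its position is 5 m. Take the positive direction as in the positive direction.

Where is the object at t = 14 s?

-72 m

On each constant-a segment, Δv = aΔt and Δx = v₀Δt + ½aΔt²; chain segment to segment.
0–3 s: v starts -5 m/s; Δx = -5·3 + ½·11·3² = 34.5 m; v ends 28 m/s.
3–9 s: v starts 28 m/s; Δx = 28·6 + ½·-9·6² = 6 m; v ends -26 m/s.
9–14 s: v starts -26 m/s; Δx = -26·5 + ½·1·5² = -117.5 m; v ends -21 m/s.
x(14) = 5 + Σ Δx = -72 m.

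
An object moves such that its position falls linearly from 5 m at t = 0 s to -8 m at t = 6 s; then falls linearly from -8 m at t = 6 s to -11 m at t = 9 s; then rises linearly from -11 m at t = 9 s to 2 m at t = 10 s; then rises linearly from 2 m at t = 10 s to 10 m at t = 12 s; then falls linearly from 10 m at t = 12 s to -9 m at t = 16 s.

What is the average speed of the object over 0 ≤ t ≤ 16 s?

3.5 m/s

Average speed = (total path length)/(elapsed time); on a piecewise-linear x-t graph the path length is Σ|Δx|.
0–6 s: |Δx| = |-8 − 5| = 13 m
6–9 s: |Δx| = |-11 − -8| = 3 m
9–10 s: |Δx| = |2 − -11| = 13 m
10–12 s: |Δx| = |10 − 2| = 8 m
12–16 s: |Δx| = |-9 − 10| = 19 m
Total path = 56 m; average speed = 56/16 = 3.5 m/s.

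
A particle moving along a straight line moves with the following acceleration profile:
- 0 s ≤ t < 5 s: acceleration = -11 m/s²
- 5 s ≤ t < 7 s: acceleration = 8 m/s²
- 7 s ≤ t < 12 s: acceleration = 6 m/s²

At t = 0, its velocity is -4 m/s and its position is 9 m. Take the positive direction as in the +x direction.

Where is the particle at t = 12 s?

On each constant-a segment, Δv = aΔt and Δx = v₀Δt + ½aΔt²; chain segment to segment.
0–5 s: v starts -4 m/s; Δx = -4·5 + ½·-11·5² = -157.5 m; v ends -59 m/s.
5–7 s: v starts -59 m/s; Δx = -59·2 + ½·8·2² = -102 m; v ends -43 m/s.
7–12 s: v starts -43 m/s; Δx = -43·5 + ½·6·5² = -140 m; v ends -13 m/s.
x(12) = 9 + Σ Δx = -390.5 m.

-390.5 m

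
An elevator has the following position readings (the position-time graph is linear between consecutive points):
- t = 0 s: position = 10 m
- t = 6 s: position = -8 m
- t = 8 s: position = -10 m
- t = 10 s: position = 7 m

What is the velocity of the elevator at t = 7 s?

Velocity is the slope of the x-t graph on 6–8 s: (-10 − -8)/(8 − 6) = -1 m/s.

-1 m/s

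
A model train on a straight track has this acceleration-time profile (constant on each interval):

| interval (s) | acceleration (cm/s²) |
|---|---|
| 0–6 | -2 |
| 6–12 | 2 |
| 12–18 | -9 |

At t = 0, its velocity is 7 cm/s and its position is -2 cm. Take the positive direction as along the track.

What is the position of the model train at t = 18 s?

-110 cm

On each constant-a segment, Δv = aΔt and Δx = v₀Δt + ½aΔt²; chain segment to segment.
0–6 s: v starts 7 cm/s; Δx = 7·6 + ½·-2·6² = 6 cm; v ends -5 cm/s.
6–12 s: v starts -5 cm/s; Δx = -5·6 + ½·2·6² = 6 cm; v ends 7 cm/s.
12–18 s: v starts 7 cm/s; Δx = 7·6 + ½·-9·6² = -120 cm; v ends -47 cm/s.
x(18) = -2 + Σ Δx = -110 cm.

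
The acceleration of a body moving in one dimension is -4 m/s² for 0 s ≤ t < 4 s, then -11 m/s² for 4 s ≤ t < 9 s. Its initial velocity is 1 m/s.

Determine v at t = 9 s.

-70 m/s

Δv equals the area under the a-t graph; then v = v₀ + Δv.
0–4 s: -4 × 4 = -16 m/s
4–9 s: -11 × 5 = -55 m/s
Δv = -71 m/s, so v(9) = 1 + (-71) = -70 m/s.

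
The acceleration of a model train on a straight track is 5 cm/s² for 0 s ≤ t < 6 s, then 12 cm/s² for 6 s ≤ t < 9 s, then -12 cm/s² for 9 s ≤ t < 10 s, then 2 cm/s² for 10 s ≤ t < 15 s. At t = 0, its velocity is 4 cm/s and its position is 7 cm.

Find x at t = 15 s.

On each constant-a segment, Δv = aΔt and Δx = v₀Δt + ½aΔt²; chain segment to segment.
0–6 s: v starts 4 cm/s; Δx = 4·6 + ½·5·6² = 114 cm; v ends 34 cm/s.
6–9 s: v starts 34 cm/s; Δx = 34·3 + ½·12·3² = 156 cm; v ends 70 cm/s.
9–10 s: v starts 70 cm/s; Δx = 70·1 + ½·-12·1² = 64 cm; v ends 58 cm/s.
10–15 s: v starts 58 cm/s; Δx = 58·5 + ½·2·5² = 315 cm; v ends 68 cm/s.
x(15) = 7 + Σ Δx = 656 cm.

656 cm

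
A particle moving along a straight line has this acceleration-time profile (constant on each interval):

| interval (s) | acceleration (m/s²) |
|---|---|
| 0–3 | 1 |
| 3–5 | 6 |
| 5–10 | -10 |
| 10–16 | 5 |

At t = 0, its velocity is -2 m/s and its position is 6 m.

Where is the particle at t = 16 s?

On each constant-a segment, Δv = aΔt and Δx = v₀Δt + ½aΔt²; chain segment to segment.
0–3 s: v starts -2 m/s; Δx = -2·3 + ½·1·3² = -1.5 m; v ends 1 m/s.
3–5 s: v starts 1 m/s; Δx = 1·2 + ½·6·2² = 14 m; v ends 13 m/s.
5–10 s: v starts 13 m/s; Δx = 13·5 + ½·-10·5² = -60 m; v ends -37 m/s.
10–16 s: v starts -37 m/s; Δx = -37·6 + ½·5·6² = -132 m; v ends -7 m/s.
x(16) = 6 + Σ Δx = -173.5 m.

-173.5 m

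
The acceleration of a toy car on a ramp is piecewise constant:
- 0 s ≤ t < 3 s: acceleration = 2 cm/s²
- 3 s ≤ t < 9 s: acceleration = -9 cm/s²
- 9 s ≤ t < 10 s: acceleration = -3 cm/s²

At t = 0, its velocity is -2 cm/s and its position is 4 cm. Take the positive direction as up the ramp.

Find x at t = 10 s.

On each constant-a segment, Δv = aΔt and Δx = v₀Δt + ½aΔt²; chain segment to segment.
0–3 s: v starts -2 cm/s; Δx = -2·3 + ½·2·3² = 3 cm; v ends 4 cm/s.
3–9 s: v starts 4 cm/s; Δx = 4·6 + ½·-9·6² = -138 cm; v ends -50 cm/s.
9–10 s: v starts -50 cm/s; Δx = -50·1 + ½·-3·1² = -51.5 cm; v ends -53 cm/s.
x(10) = 4 + Σ Δx = -182.5 cm.

-182.5 cm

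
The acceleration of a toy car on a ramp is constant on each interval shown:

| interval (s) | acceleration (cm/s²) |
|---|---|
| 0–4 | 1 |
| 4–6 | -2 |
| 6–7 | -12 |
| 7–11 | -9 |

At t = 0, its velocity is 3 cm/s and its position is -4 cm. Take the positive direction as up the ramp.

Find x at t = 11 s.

-85 cm

On each constant-a segment, Δv = aΔt and Δx = v₀Δt + ½aΔt²; chain segment to segment.
0–4 s: v starts 3 cm/s; Δx = 3·4 + ½·1·4² = 20 cm; v ends 7 cm/s.
4–6 s: v starts 7 cm/s; Δx = 7·2 + ½·-2·2² = 10 cm; v ends 3 cm/s.
6–7 s: v starts 3 cm/s; Δx = 3·1 + ½·-12·1² = -3 cm; v ends -9 cm/s.
7–11 s: v starts -9 cm/s; Δx = -9·4 + ½·-9·4² = -108 cm; v ends -45 cm/s.
x(11) = -4 + Σ Δx = -85 cm.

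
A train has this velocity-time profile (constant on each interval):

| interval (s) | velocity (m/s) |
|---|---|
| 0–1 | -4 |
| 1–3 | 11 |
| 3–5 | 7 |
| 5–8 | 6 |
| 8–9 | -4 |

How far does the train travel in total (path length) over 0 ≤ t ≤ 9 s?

Total distance travelled is ∫|v| dt — sum the magnitudes of each area piece.
0–1 s: |-4| × 1 = 4 m
1–3 s: |11| × 2 = 22 m
3–5 s: |7| × 2 = 14 m
5–8 s: |6| × 3 = 18 m
8–9 s: |-4| × 1 = 4 m
Total distance = 62 m

62 m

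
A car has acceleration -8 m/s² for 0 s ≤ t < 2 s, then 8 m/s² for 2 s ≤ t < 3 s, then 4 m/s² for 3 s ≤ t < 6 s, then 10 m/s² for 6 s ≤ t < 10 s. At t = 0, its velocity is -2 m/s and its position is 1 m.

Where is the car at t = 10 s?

On each constant-a segment, Δv = aΔt and Δx = v₀Δt + ½aΔt²; chain segment to segment.
0–2 s: v starts -2 m/s; Δx = -2·2 + ½·-8·2² = -20 m; v ends -18 m/s.
2–3 s: v starts -18 m/s; Δx = -18·1 + ½·8·1² = -14 m; v ends -10 m/s.
3–6 s: v starts -10 m/s; Δx = -10·3 + ½·4·3² = -12 m; v ends 2 m/s.
6–10 s: v starts 2 m/s; Δx = 2·4 + ½·10·4² = 88 m; v ends 42 m/s.
x(10) = 1 + Σ Δx = 43 m.

43 m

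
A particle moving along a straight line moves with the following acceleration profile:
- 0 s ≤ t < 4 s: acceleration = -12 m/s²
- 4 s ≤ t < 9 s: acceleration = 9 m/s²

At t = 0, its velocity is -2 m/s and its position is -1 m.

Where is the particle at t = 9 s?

On each constant-a segment, Δv = aΔt and Δx = v₀Δt + ½aΔt²; chain segment to segment.
0–4 s: v starts -2 m/s; Δx = -2·4 + ½·-12·4² = -104 m; v ends -50 m/s.
4–9 s: v starts -50 m/s; Δx = -50·5 + ½·9·5² = -137.5 m; v ends -5 m/s.
x(9) = -1 + Σ Δx = -242.5 m.

-242.5 m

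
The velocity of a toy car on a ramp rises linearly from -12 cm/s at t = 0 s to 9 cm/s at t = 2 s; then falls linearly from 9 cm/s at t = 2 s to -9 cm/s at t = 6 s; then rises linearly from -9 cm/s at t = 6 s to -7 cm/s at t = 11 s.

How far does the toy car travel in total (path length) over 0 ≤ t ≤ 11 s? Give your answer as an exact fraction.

Distance (not displacement) is the total path length: add the absolute areas under v-t.
0–2 s: v = 0 at t = 8/7 s; triangle areas 48/7 + 27/7 = 75/7 cm
2–6 s: v = 0 at t = 4 s; triangle areas 9 + 9 = 18 cm
6–11 s: |½(-9 + -7)(5)| = 40 cm
Total distance = 481/7 cm

481/7 cm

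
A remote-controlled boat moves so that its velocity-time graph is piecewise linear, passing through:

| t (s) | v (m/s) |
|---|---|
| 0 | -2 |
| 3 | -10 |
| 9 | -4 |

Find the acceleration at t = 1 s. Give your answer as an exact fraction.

-8/3 m/s²

Acceleration is the slope of the v-t graph on 0–3 s: (-10 − -2)/(3 − 0) = -8/3 m/s².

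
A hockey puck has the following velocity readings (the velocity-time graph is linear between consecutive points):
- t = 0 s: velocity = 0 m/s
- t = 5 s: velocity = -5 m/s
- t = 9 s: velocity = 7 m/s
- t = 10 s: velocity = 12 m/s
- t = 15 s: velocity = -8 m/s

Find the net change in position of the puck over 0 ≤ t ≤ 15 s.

Net displacement equals the area under the velocity-time graph (areas below the axis count negative).
0–5 s: ½(0 + -5)(5) = -12.5 m
5–9 s: ½(-5 + 7)(4) = 4 m
9–10 s: ½(7 + 12)(1) = 9.5 m
10–15 s: ½(12 + -8)(5) = 10 m
Net displacement = 11 m

11 m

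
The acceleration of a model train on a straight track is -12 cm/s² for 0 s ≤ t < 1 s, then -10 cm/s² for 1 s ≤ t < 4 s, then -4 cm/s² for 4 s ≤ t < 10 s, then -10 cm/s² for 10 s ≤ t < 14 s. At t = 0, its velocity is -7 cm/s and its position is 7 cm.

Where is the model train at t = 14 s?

-846 cm

On each constant-a segment, Δv = aΔt and Δx = v₀Δt + ½aΔt²; chain segment to segment.
0–1 s: v starts -7 cm/s; Δx = -7·1 + ½·-12·1² = -13 cm; v ends -19 cm/s.
1–4 s: v starts -19 cm/s; Δx = -19·3 + ½·-10·3² = -102 cm; v ends -49 cm/s.
4–10 s: v starts -49 cm/s; Δx = -49·6 + ½·-4·6² = -366 cm; v ends -73 cm/s.
10–14 s: v starts -73 cm/s; Δx = -73·4 + ½·-10·4² = -372 cm; v ends -113 cm/s.
x(14) = 7 + Σ Δx = -846 cm.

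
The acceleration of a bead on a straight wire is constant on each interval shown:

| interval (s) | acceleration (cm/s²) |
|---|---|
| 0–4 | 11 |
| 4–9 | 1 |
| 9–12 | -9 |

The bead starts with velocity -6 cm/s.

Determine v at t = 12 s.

16 cm/s

Δv equals the area under the a-t graph; then v = v₀ + Δv.
0–4 s: 11 × 4 = 44 cm/s
4–9 s: 1 × 5 = 5 cm/s
9–12 s: -9 × 3 = -27 cm/s
Δv = 22 cm/s, so v(12) = -6 + (22) = 16 cm/s.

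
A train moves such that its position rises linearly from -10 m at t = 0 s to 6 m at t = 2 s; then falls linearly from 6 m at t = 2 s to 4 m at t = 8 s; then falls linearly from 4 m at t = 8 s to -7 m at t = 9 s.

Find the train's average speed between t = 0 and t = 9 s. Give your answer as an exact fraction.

29/9 m/s

Average speed = (total path length)/(elapsed time); on a piecewise-linear x-t graph the path length is Σ|Δx|.
0–2 s: |Δx| = |6 − -10| = 16 m
2–8 s: |Δx| = |4 − 6| = 2 m
8–9 s: |Δx| = |-7 − 4| = 11 m
Total path = 29 m; average speed = 29/9 = 29/9 m/s.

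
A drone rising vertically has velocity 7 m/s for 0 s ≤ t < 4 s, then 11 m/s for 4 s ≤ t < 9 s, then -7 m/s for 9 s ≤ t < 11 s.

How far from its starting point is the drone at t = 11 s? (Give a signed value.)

Net displacement equals the area under the velocity-time graph (areas below the axis count negative).
0–4 s: 7 × 4 = 28 m
4–9 s: 11 × 5 = 55 m
9–11 s: -7 × 2 = -14 m
Net displacement = 69 m

69 m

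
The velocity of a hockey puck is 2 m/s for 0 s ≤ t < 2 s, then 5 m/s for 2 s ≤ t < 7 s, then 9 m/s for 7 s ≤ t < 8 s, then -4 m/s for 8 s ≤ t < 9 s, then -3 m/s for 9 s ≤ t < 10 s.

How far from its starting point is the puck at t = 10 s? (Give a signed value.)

Displacement is the signed area under the v-t curve.
0–2 s: 2 × 2 = 4 m
2–7 s: 5 × 5 = 25 m
7–8 s: 9 × 1 = 9 m
8–9 s: -4 × 1 = -4 m
9–10 s: -3 × 1 = -3 m
Net displacement = 31 m

31 m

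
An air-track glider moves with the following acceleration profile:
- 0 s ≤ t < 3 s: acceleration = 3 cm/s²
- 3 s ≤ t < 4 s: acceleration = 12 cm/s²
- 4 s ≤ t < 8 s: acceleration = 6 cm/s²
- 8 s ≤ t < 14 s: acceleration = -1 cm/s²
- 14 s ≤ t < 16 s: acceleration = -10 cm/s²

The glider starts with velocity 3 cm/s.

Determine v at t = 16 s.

22 cm/s

Δv equals the area under the a-t graph; then v = v₀ + Δv.
0–3 s: 3 × 3 = 9 cm/s
3–4 s: 12 × 1 = 12 cm/s
4–8 s: 6 × 4 = 24 cm/s
8–14 s: -1 × 6 = -6 cm/s
14–16 s: -10 × 2 = -20 cm/s
Δv = 19 cm/s, so v(16) = 3 + (19) = 22 cm/s.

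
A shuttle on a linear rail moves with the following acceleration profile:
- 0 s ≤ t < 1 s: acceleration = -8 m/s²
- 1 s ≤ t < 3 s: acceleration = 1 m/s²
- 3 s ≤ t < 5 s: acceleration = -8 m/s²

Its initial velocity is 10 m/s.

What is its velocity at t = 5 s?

-12 m/s

Δv equals the area under the a-t graph; then v = v₀ + Δv.
0–1 s: -8 × 1 = -8 m/s
1–3 s: 1 × 2 = 2 m/s
3–5 s: -8 × 2 = -16 m/s
Δv = -22 m/s, so v(5) = 10 + (-22) = -12 m/s.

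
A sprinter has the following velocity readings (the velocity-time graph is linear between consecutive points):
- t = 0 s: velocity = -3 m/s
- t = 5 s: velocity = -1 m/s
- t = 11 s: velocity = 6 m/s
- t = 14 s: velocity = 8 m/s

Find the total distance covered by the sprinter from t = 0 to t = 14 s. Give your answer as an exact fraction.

Total distance travelled is ∫|v| dt — sum the magnitudes of each area piece.
0–5 s: |½(-3 + -1)(5)| = 10 m
5–11 s: v = 0 at t = 41/7 s; triangle areas 3/7 + 108/7 = 111/7 m
11–14 s: |½(6 + 8)(3)| = 21 m
Total distance = 328/7 m

328/7 m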